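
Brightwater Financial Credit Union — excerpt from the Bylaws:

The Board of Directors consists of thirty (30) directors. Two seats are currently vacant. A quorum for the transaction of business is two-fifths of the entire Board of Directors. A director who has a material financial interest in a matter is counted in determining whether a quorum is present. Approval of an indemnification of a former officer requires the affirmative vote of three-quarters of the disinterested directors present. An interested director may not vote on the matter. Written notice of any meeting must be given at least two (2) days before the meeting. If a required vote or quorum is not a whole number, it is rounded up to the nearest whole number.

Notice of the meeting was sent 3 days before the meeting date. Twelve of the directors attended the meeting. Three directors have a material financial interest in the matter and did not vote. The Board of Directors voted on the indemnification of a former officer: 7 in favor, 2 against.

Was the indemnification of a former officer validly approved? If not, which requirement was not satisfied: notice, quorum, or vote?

Valid — all requirements satisfied.

Notice: 3 days given; 2 required (3 ≥ 2). Satisfied.
Quorum: 12 present (interested directors count toward quorum); quorum is 12. Satisfied.
Vote: the indemnification of a former officer requires three-fourths of the disinterested directors present (12 − 3 = 9). 3/4 of 9 = 6.75, rounded up to 7, so 7 affirmative votes are needed; 7 voted in favor. Satisfied.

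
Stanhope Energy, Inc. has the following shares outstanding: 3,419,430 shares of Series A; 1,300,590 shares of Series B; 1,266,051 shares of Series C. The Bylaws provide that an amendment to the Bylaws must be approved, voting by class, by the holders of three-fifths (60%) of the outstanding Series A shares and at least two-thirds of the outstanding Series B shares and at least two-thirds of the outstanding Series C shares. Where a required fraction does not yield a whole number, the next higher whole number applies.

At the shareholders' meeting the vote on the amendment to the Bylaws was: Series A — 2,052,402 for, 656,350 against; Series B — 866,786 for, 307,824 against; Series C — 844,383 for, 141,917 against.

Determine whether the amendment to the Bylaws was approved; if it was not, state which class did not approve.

Not approved — the Series B shares did not give the required vote.

Series A: 3/5 of 3419430 = 2051658; 2,051,658 required, 2,052,402 in favor — approved.
Series B: 2/3 of 1300590 = 867060; 867,060 required, 866,786 in favor — not approved.
Series C: 2/3 of 1266051 = 844034; 844,034 required, 844,383 in favor — approved.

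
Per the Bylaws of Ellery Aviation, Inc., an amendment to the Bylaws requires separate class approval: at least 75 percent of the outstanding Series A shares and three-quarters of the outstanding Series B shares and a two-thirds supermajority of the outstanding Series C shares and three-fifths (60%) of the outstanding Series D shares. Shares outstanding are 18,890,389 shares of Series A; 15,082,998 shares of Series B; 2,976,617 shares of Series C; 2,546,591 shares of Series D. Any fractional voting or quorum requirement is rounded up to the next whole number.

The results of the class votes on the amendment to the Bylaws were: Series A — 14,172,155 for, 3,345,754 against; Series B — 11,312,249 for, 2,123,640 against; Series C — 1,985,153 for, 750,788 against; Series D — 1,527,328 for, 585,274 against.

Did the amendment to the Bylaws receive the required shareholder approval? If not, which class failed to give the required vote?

Not approved — the Series D shares did not give the required vote.

Series A: 3/4 of 18890389 = 14167791.75, rounded up to 14167792; 14,167,792 required, 14,172,155 in favor — approved.
Series B: 3/4 of 15082998 = 11312248.50, rounded up to 11312249; 11,312,249 required, 11,312,249 in favor — approved.
Series C: 2/3 of 2976617 = 1984411.33, rounded up to 1984412; 1,984,412 required, 1,985,153 in favor — approved.
Series D: 3/5 of 2546591 = 1527954.60, rounded up to 1527955; 1,527,955 required, 1,527,328 in favor — not approved.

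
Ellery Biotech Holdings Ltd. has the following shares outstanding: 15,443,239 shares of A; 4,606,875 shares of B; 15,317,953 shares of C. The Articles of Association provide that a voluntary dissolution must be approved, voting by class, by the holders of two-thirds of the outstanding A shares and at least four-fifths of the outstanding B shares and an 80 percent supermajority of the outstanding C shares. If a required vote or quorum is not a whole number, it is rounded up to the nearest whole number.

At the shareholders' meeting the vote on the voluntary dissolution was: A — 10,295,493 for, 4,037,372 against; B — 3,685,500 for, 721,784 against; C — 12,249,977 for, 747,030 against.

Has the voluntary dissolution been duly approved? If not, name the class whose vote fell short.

Not approved — the C shares did not give the required vote.

A: 2/3 of 15443239 = 10295492.67, rounded up to 10295493; 10,295,493 required, 10,295,493 in favor — approved.
B: 4/5 of 4606875 = 3685500; 3,685,500 required, 3,685,500 in favor — approved.
C: 4/5 of 15317953 = 12254362.40, rounded up to 12254363; 12,254,363 required, 12,249,977 in favor — not approved.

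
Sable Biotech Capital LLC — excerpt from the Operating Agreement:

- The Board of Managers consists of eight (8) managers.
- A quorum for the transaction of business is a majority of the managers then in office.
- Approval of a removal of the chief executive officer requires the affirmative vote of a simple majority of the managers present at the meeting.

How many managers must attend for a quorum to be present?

A majority of 8 is 5.

5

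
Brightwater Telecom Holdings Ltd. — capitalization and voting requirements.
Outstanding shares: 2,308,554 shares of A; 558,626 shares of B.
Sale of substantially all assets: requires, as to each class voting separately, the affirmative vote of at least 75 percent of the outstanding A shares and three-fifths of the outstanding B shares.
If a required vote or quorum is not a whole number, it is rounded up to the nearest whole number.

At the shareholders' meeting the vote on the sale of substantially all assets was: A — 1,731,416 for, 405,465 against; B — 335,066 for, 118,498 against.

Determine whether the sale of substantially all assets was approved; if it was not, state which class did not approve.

A: 3/4 of 2308554 = 1731415.50, rounded up to 1731416; 1,731,416 required, 1,731,416 in favor — approved.
B: 3/5 of 558626 = 335175.60, rounded up to 335176; 335,176 required, 335,066 in favor — not approved.

Not approved — the B shares did not give the required vote.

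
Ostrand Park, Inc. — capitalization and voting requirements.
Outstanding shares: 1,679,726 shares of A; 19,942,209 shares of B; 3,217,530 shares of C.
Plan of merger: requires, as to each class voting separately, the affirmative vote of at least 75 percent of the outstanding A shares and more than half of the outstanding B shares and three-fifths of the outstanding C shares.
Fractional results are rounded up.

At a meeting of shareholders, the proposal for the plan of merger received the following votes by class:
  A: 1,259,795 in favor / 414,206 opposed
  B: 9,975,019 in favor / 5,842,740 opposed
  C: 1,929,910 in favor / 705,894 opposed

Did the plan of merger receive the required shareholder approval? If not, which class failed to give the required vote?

Not approved — the C shares did not give the required vote.

A: 3/4 of 1679726 = 1259794.50, rounded up to 1259795; 1,259,795 required, 1,259,795 in favor — approved.
B: a majority of 19942209 is 9971105; 9,971,105 required, 9,975,019 in favor — approved.
C: 3/5 of 3217530 = 1930518; 1,930,518 required, 1,929,910 in favor — not approved.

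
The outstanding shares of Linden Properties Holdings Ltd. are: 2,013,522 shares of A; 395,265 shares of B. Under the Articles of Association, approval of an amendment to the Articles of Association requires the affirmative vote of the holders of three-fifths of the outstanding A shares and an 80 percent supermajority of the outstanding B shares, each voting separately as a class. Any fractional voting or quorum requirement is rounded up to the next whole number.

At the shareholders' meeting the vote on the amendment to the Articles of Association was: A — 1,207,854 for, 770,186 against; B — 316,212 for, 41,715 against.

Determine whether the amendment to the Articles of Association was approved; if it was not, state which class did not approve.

A: 3/5 of 2013522 = 1208113.20, rounded up to 1208114; 1,208,114 required, 1,207,854 in favor — not approved.
B: 4/5 of 395265 = 316212; 316,212 required, 316,212 in favor — approved.

Not approved — the A shares did not give the required vote.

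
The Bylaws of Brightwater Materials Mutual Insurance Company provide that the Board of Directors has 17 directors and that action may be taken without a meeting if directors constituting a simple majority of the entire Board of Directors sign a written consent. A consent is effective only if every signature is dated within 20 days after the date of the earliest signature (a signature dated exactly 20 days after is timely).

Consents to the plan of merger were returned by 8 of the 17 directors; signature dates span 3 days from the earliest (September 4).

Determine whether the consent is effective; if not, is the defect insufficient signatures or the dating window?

Not effective — insufficient signatures.

Signatures required: a simple majority of 17 — a majority of 17 is 9, so 9 needed; 8 signed. Insufficient.
Dating window: the latest signature is 3 days after the earliest; the limit is 20 days. Within the window.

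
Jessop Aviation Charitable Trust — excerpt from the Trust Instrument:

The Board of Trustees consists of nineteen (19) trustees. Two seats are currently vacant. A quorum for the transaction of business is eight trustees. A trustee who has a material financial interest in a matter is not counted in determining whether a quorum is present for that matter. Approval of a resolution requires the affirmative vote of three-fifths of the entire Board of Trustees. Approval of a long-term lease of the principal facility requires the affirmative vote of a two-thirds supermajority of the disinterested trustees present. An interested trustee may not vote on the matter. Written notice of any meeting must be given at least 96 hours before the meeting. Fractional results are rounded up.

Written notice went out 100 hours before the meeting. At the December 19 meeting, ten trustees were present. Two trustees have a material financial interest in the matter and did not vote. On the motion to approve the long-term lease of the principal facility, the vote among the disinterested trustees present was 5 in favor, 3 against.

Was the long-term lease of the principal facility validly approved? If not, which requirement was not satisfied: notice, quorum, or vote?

Invalid — vote requirement not satisfied.

Notice: 100 hours given; 96 required (100 ≥ 96). Satisfied.
Quorum: 10 present, but the 2 interested trustees do not count, leaving 8. Quorum is 8. Satisfied.
Vote: the long-term lease of the principal facility requires two-thirds of the disinterested trustees present (10 − 2 = 8). 2/3 of 8 = 5.33, rounded up to 6, so 6 affirmative votes are needed; 5 voted in favor. Not satisfied.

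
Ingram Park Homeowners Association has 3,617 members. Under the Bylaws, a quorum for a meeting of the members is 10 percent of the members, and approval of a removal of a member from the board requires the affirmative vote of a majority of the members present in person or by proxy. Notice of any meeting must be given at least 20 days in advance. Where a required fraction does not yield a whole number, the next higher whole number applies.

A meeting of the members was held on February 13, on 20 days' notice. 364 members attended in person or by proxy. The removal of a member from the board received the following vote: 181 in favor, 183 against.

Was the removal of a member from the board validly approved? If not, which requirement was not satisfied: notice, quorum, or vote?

Notice: 20 days given; 20 required. Satisfied.
Quorum: 10% of 3,617 = 361.70, rounded up to 362; 364 present. Satisfied.
Vote: requires a majority of those present (364); a majority of 364 is 183, so 183 needed; 181 in favor. Not satisfied.

Invalid — vote requirement not satisfied.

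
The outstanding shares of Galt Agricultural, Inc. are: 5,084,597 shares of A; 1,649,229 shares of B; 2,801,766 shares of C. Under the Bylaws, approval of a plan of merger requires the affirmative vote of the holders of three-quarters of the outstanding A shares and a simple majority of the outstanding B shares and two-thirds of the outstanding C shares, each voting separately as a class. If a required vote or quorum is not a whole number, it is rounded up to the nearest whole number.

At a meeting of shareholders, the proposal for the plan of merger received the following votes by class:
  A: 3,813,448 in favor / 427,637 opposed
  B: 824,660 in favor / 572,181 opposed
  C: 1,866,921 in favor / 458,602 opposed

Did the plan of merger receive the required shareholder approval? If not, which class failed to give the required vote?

Not approved — the C shares did not give the required vote.

A: 3/4 of 5084597 = 3813447.75, rounded up to 3813448; 3,813,448 required, 3,813,448 in favor — approved.
B: a majority of 1649229 is 824615; 824,615 required, 824,660 in favor — approved.
C: 2/3 of 2801766 = 1867844; 1,867,844 required, 1,866,921 in favor — not approved.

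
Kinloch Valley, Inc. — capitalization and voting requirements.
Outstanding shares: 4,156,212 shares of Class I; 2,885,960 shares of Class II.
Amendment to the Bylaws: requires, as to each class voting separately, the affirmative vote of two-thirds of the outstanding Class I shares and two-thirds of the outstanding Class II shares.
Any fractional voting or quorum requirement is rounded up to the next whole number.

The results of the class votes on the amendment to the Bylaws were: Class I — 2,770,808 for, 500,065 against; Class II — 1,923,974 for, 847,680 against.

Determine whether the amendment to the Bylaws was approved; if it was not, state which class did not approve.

Class I: 2/3 of 4156212 = 2770808; 2,770,808 required, 2,770,808 in favor — approved.
Class II: 2/3 of 2885960 = 1923973.33, rounded up to 1923974; 1,923,974 required, 1,923,974 in favor — approved.

Approved — every class gave the required vote.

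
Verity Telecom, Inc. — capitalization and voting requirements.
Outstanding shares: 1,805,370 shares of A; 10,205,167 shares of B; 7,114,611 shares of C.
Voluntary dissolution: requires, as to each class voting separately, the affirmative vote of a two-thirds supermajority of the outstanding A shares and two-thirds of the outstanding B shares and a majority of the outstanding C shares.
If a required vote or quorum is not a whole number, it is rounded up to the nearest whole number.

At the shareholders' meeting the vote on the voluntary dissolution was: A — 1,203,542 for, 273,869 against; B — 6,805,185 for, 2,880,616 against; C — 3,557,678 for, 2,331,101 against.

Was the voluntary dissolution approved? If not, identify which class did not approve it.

Not approved — the A shares did not give the required vote.

A: 2/3 of 1805370 = 1203580; 1,203,580 required, 1,203,542 in favor — not approved.
B: 2/3 of 10205167 = 6803444.67, rounded up to 6803445; 6,803,445 required, 6,805,185 in favor — approved.
C: a majority of 7114611 is 3557306; 3,557,306 required, 3,557,678 in favor — approved.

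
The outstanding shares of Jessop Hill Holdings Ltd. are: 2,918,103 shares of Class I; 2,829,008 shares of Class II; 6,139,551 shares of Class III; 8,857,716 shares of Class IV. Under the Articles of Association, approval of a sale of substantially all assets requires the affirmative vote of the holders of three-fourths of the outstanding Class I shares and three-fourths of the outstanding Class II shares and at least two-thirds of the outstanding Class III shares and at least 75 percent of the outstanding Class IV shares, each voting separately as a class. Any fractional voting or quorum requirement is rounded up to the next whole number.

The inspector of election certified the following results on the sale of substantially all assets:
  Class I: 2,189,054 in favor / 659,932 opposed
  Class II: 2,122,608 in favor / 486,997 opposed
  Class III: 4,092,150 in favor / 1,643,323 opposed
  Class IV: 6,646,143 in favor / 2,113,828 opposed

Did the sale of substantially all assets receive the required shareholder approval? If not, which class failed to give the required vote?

Class I: 3/4 of 2918103 = 2188577.25, rounded up to 2188578; 2,188,578 required, 2,189,054 in favor — approved.
Class II: 3/4 of 2829008 = 2121756; 2,121,756 required, 2,122,608 in favor — approved.
Class III: 2/3 of 6139551 = 4093034; 4,093,034 required, 4,092,150 in favor — not approved.
Class IV: 3/4 of 8857716 = 6643287; 6,643,287 required, 6,646,143 in favor — approved.

Not approved — the Class III shares did not give the required vote.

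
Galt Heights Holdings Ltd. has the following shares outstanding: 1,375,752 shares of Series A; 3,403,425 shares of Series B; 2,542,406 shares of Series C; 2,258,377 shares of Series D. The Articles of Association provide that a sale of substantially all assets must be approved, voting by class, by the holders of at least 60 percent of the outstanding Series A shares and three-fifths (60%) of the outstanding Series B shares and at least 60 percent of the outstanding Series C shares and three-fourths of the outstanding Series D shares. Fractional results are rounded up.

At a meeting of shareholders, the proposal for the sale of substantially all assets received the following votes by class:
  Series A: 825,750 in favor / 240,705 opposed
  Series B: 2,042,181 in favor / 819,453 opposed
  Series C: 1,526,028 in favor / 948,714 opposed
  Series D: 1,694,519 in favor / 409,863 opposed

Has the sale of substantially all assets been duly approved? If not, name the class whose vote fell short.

Approved — every class gave the required vote.

Series A: 3/5 of 1375752 = 825451.20, rounded up to 825452; 825,452 required, 825,750 in favor — approved.
Series B: 3/5 of 3403425 = 2042055; 2,042,055 required, 2,042,181 in favor — approved.
Series C: 3/5 of 2542406 = 1525443.60, rounded up to 1525444; 1,525,444 required, 1,526,028 in favor — approved.
Series D: 3/4 of 2258377 = 1693782.75, rounded up to 1693783; 1,693,783 required, 1,694,519 in favor — approved.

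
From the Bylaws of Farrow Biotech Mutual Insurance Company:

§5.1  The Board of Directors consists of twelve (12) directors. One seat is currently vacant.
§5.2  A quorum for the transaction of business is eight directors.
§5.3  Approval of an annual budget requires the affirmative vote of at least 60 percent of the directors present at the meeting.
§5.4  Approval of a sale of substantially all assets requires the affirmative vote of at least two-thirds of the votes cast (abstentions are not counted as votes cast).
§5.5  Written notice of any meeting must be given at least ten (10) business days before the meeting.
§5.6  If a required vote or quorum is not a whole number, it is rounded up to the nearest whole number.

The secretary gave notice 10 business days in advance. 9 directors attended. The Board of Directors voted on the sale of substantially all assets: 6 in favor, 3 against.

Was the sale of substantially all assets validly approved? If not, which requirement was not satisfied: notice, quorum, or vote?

Valid — all requirements satisfied.

Notice: 10 business days given; 10 required (10 ≥ 10). Satisfied.
Quorum: 9 present; quorum is 8. Satisfied.
Vote: the sale of substantially all assets requires two-thirds of the votes cast (9). 2/3 of 9 = 6, so 6 affirmative votes are needed; 6 voted in favor. Satisfied.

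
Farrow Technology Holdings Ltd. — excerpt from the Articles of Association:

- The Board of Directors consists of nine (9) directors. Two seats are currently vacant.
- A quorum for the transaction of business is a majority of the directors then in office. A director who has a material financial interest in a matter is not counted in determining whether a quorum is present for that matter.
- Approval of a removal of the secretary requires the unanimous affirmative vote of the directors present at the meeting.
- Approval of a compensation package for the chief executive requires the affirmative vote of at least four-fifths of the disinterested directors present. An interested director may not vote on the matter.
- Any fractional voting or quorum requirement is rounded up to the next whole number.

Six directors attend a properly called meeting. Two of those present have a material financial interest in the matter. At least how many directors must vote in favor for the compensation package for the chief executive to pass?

The compensation package for the chief executive requires four-fifths of the disinterested directors present (6 − 2 = 4).
4/5 of 4 = 3.20, rounded up to 4.

4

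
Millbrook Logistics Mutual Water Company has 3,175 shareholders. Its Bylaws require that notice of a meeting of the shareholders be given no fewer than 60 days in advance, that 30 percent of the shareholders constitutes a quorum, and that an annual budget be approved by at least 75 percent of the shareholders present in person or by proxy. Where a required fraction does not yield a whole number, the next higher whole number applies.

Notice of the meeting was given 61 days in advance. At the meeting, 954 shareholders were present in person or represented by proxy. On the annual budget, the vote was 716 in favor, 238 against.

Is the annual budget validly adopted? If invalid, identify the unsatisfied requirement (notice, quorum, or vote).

Valid — all requirements satisfied.

Notice: 61 days given; 60 required. Satisfied.
Quorum: 30% of 3,175 = 952.50, rounded up to 953; 954 present. Satisfied.
Vote: requires three-fourths of those present (954); 3/4 of 954 = 715.50, rounded up to 716, so 716 needed; 716 in favor. Satisfied.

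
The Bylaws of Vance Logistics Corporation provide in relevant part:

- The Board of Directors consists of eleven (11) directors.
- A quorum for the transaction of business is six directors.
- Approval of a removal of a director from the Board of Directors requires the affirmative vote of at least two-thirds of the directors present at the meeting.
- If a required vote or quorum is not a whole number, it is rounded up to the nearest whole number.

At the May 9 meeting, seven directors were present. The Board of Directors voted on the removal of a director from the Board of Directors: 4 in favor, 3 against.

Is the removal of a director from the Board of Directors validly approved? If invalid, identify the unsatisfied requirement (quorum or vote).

Quorum: 7 present; quorum is 6. Satisfied.
Vote: the removal of a director from the Board of Directors requires two-thirds of the directors present (7). 2/3 of 7 = 4.67, rounded up to 5, so 5 affirmative votes are needed; 4 voted in favor. Not satisfied.

Invalid — vote requirement not satisfied.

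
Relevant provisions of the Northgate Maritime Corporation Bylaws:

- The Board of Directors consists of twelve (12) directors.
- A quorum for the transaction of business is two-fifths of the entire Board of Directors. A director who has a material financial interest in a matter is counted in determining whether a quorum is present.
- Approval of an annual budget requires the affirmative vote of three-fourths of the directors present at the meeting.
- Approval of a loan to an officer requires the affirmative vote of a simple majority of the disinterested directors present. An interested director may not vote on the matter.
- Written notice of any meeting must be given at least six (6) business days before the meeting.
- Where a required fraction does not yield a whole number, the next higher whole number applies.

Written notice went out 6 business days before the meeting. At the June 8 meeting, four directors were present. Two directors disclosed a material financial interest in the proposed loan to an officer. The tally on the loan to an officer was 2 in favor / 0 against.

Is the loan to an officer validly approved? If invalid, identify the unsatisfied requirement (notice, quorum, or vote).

Invalid — quorum requirement not satisfied.

Notice: 6 business days given; 6 required (6 ≥ 6). Satisfied.
Quorum: 4 present (interested directors count toward quorum); quorum is 5. Not satisfied.
Vote: the loan to an officer requires a majority of the disinterested directors present (4 − 2 = 2). A majority of 2 is 2, so 2 affirmative votes are needed; 2 voted in favor. Satisfied. (Moot — without a quorum no business can be validly transacted.)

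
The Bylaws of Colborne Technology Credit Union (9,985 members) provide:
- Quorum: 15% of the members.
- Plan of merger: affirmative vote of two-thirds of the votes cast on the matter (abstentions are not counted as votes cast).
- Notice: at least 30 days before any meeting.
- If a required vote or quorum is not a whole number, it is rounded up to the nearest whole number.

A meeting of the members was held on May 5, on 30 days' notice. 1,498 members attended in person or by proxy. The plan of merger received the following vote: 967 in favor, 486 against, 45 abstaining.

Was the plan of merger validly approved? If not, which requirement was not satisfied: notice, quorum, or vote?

Invalid — vote requirement not satisfied.

Notice: 30 days given; 30 required. Satisfied.
Quorum: 15% of 9,985 = 1,497.75, rounded up to 1,498; 1,498 present. Satisfied.
Vote: requires two-thirds of the votes cast (1,498 − 45 abstaining = 1,453); 2/3 of 1453 = 968.67, rounded up to 969, so 969 needed; 967 in favor. Not satisfied.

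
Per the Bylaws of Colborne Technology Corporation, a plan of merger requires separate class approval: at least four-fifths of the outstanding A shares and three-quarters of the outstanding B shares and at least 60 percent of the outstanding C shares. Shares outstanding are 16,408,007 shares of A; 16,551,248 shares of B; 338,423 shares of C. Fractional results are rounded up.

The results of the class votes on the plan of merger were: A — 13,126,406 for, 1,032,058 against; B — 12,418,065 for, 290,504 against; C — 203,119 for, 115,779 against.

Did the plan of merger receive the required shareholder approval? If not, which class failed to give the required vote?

A: 4/5 of 16408007 = 13126405.60, rounded up to 13126406; 13,126,406 required, 13,126,406 in favor — approved.
B: 3/4 of 16551248 = 12413436; 12,413,436 required, 12,418,065 in favor — approved.
C: 3/5 of 338423 = 203053.80, rounded up to 203054; 203,054 required, 203,119 in favor — approved.

Approved — every class gave the required vote.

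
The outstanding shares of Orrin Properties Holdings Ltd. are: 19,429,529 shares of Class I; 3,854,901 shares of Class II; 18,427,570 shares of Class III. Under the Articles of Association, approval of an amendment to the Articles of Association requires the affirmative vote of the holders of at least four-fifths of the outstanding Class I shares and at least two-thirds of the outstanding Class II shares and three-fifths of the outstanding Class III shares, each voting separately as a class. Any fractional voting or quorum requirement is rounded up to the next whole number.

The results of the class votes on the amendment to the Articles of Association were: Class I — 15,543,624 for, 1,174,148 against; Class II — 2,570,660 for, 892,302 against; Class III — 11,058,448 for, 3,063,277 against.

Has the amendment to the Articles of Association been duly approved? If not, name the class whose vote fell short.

Class I: 4/5 of 19429529 = 15543623.20, rounded up to 15543624; 15,543,624 required, 15,543,624 in favor — approved.
Class II: 2/3 of 3854901 = 2569934; 2,569,934 required, 2,570,660 in favor — approved.
Class III: 3/5 of 18427570 = 11056542; 11,056,542 required, 11,058,448 in favor — approved.

Approved — every class gave the required vote.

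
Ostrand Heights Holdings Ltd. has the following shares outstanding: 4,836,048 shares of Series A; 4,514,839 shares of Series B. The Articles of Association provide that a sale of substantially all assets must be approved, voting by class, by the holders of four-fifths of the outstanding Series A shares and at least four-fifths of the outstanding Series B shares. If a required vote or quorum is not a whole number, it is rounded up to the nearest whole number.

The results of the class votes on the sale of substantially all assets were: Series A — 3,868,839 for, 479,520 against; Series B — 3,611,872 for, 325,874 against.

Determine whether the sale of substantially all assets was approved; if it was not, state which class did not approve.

Series A: 4/5 of 4836048 = 3868838.40, rounded up to 3868839; 3,868,839 required, 3,868,839 in favor — approved.
Series B: 4/5 of 4514839 = 3611871.20, rounded up to 3611872; 3,611,872 required, 3,611,872 in favor — approved.

Approved — every class gave the required vote.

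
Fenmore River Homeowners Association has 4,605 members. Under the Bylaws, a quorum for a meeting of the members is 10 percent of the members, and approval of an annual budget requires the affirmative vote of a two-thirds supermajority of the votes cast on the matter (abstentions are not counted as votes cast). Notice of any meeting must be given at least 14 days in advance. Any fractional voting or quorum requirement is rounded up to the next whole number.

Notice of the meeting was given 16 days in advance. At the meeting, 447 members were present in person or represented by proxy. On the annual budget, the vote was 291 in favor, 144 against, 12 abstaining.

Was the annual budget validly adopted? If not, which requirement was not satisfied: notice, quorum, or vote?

Notice: 16 days given; 14 required. Satisfied.
Quorum: 10% of 4,605 = 460.50, rounded up to 461; 447 present. Not satisfied.
Vote: requires two-thirds of the votes cast (447 − 12 abstaining = 435); 2/3 of 435 = 290, so 290 needed; 291 in favor. Satisfied.

Invalid — quorum requirement not satisfied.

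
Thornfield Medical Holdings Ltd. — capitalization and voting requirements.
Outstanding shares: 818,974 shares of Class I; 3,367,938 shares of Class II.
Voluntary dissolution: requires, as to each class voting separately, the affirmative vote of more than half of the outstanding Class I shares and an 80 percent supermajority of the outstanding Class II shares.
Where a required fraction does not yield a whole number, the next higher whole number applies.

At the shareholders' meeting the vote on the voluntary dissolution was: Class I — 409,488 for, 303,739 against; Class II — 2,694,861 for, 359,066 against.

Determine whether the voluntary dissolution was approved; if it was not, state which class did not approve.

Approved — every class gave the required vote.

Class I: a majority of 818974 is 409488; 409,488 required, 409,488 in favor — approved.
Class II: 4/5 of 3367938 = 2694350.40, rounded up to 2694351; 2,694,351 required, 2,694,861 in favor — approved.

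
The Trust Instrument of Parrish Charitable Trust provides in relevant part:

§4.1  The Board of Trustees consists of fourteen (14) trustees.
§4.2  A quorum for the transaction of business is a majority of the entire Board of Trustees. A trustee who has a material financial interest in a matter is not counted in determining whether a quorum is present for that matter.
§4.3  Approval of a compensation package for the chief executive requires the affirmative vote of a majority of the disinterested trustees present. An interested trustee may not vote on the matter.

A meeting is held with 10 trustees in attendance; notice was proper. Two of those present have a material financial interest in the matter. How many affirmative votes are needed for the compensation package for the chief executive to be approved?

The compensation package for the chief executive requires a majority of the disinterested trustees present (10 − 2 = 8).
A majority of 8 is 5.

5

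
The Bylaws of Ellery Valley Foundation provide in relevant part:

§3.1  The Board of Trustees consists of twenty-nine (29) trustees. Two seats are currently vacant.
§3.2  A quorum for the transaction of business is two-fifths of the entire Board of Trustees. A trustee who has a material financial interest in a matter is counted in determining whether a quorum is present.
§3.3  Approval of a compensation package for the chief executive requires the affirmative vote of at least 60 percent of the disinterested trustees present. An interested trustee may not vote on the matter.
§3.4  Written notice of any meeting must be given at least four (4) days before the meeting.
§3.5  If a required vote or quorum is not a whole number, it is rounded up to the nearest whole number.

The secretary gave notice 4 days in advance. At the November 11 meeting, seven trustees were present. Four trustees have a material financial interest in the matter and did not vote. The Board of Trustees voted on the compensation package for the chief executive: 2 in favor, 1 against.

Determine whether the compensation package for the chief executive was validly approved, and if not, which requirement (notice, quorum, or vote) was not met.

Notice: 4 days given; 4 required (4 ≥ 4). Satisfied.
Quorum: 7 present (interested trustees count toward quorum); quorum is 12. Not satisfied.
Vote: the compensation package for the chief executive requires three-fifths of the disinterested trustees present (7 − 4 = 3). 3/5 of 3 = 1.80, rounded up to 2, so 2 affirmative votes are needed; 2 voted in favor. Satisfied. (Moot — without a quorum no business can be validly transacted.)

Invalid — quorum requirement not satisfied.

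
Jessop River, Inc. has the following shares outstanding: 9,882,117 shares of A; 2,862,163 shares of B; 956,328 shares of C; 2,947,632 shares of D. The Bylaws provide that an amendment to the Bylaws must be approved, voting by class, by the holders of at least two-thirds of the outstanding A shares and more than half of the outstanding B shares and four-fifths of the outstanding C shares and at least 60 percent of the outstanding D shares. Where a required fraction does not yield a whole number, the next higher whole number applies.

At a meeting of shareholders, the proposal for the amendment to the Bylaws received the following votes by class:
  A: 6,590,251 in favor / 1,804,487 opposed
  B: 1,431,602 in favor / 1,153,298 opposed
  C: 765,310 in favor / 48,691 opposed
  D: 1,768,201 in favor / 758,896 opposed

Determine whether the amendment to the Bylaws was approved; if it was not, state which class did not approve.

A: 2/3 of 9882117 = 6588078; 6,588,078 required, 6,590,251 in favor — approved.
B: a majority of 2862163 is 1431082; 1,431,082 required, 1,431,602 in favor — approved.
C: 4/5 of 956328 = 765062.40, rounded up to 765063; 765,063 required, 765,310 in favor — approved.
D: 3/5 of 2947632 = 1768579.20, rounded up to 1768580; 1,768,580 required, 1,768,201 in favor — not approved.

Not approved — the D shares did not give the required vote.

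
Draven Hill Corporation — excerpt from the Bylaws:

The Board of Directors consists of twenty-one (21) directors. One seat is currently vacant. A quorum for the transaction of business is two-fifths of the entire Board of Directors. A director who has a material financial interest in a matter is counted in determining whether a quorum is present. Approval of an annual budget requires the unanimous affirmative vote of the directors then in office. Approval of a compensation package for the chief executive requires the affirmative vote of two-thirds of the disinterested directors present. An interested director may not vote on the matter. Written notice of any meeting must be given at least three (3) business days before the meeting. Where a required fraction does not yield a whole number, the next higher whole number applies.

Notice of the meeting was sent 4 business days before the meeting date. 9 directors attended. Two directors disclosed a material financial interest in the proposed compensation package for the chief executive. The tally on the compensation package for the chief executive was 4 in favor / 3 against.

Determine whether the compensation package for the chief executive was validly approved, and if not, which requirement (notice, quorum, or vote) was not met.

Invalid — vote requirement not satisfied.

Notice: 4 business days given; 3 required (4 ≥ 3). Satisfied.
Quorum: 9 present (interested directors count toward quorum); quorum is 9. Satisfied.
Vote: the compensation package for the chief executive requires two-thirds of the disinterested directors present (9 − 2 = 7). 2/3 of 7 = 4.67, rounded up to 5, so 5 affirmative votes are needed; 4 voted in favor. Not satisfied.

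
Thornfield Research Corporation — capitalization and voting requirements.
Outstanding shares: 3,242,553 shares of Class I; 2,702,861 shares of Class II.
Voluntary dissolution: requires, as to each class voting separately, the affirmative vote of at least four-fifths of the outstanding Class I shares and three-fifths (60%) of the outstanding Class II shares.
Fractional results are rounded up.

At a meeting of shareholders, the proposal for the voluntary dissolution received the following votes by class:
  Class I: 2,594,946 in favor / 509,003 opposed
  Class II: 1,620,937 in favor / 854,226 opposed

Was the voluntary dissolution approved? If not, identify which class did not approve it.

Class I: 4/5 of 3242553 = 2594042.40, rounded up to 2594043; 2,594,043 required, 2,594,946 in favor — approved.
Class II: 3/5 of 2702861 = 1621716.60, rounded up to 1621717; 1,621,717 required, 1,620,937 in favor — not approved.

Not approved — the Class II shares did not give the required vote.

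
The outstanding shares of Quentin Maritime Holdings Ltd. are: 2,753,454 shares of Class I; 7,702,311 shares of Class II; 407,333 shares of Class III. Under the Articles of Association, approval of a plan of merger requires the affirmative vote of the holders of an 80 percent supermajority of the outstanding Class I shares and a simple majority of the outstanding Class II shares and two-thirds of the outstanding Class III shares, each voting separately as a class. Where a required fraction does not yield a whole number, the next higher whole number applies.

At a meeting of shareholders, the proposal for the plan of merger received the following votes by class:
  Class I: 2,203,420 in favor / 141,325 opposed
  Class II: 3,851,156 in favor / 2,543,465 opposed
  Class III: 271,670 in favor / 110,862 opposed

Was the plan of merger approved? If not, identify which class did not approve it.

Approved — every class gave the required vote.

Class I: 4/5 of 2753454 = 2202763.20, rounded up to 2202764; 2,202,764 required, 2,203,420 in favor — approved.
Class II: a majority of 7702311 is 3851156; 3,851,156 required, 3,851,156 in favor — approved.
Class III: 2/3 of 407333 = 271555.33, rounded up to 271556; 271,556 required, 271,670 in favor — approved.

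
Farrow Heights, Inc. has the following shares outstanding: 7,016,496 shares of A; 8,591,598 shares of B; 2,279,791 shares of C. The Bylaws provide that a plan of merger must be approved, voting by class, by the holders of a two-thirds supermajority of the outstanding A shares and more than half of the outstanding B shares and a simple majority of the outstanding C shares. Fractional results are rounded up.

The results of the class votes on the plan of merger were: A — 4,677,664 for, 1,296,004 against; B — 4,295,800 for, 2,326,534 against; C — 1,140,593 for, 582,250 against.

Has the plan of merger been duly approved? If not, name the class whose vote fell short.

A: 2/3 of 7016496 = 4677664; 4,677,664 required, 4,677,664 in favor — approved.
B: a majority of 8591598 is 4295800; 4,295,800 required, 4,295,800 in favor — approved.
C: a majority of 2279791 is 1139896; 1,139,896 required, 1,140,593 in favor — approved.

Approved — every class gave the required vote.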